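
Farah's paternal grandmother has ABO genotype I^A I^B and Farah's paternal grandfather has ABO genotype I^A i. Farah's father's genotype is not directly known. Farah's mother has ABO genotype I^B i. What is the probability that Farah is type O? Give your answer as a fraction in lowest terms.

1/8

Farah's father's ABO genotype from I^A I^B × I^A i: 1/4 I^A I^A, 1/4 I^A I^B, 1/4 I^A i, 1/4 I^B i.
Crossing each possibility with the mother I^B i and summing P(type O): 1/4·0 + 1/4·0 + 1/4·1/4 + 1/4·1/4 = 1/8.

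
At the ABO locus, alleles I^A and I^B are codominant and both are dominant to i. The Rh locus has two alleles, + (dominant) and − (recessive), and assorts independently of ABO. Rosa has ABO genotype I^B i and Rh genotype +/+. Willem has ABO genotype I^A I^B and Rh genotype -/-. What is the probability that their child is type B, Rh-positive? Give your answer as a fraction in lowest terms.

ABO cross I^B i × I^A I^B → offspring phenotypes: 1/4 A, 1/2 B, 1/4 AB.
Rh cross +/+ × -/- → 1 Rh+.
Independent loci: P(type B, Rh-positive) = 1/2 × 1 = 1/2.

1/2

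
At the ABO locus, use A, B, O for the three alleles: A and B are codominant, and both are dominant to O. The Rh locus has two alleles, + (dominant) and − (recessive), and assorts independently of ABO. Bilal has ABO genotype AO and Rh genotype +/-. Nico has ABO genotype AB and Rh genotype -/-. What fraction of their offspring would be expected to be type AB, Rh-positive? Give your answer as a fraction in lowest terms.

ABO cross AO × AB → offspring phenotypes: 1/2 A, 1/4 B, 1/4 AB.
Rh cross +/- × -/- → 1/2 Rh+, 1/2 Rh-.
Independent loci: P(type AB, Rh-positive) = 1/4 × 1/2 = 1/8.

1/8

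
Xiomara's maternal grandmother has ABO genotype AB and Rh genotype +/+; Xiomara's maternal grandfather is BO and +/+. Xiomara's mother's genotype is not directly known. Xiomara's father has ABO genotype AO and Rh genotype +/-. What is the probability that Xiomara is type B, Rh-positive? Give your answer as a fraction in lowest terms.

Xiomara's mother's ABO genotype from AB × BO: 1/4 AB, 1/4 AO, 1/4 BB, 1/4 BO.
Crossing each possibility with the father AO and summing P(type B): 1/4·1/4 + 1/4·0 + 1/4·1/2 + 1/4·1/4 = 1/4.
Similarly for Rh via the mother's Rh distribution: P(Rh+) = 1.
Independent loci: 1/4 × 1 = 1/4.

1/4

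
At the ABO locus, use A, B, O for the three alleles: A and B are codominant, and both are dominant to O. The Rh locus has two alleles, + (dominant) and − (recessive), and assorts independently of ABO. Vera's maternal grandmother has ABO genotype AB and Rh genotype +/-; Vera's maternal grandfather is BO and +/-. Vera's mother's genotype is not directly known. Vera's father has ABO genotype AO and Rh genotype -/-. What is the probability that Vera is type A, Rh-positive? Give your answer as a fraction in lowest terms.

3/16

Vera's mother's ABO genotype from AB × BO: 1/4 AB, 1/4 AO, 1/4 BB, 1/4 BO.
Crossing each possibility with the father AO and summing P(type A): 1/4·1/2 + 1/4·3/4 + 1/4·0 + 1/4·1/4 = 3/8.
Similarly for Rh via the mother's Rh distribution: P(Rh+) = 1/2.
Independent loci: 3/8 × 1/2 = 3/16.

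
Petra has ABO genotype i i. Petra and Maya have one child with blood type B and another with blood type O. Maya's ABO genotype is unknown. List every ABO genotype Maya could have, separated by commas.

For each candidate genotype of Maya, check whether crossing it with i i can produce every observed child phenotype.
  I^A I^A → possible child types {A} ✗
  I^A I^B → possible child types {A, B} ✗
  I^A i → possible child types {O, A} ✗
  I^B I^B → possible child types {B} ✗
  I^B i → possible child types {O, B} ✓
  i i → possible child types {O} ✗

I^B i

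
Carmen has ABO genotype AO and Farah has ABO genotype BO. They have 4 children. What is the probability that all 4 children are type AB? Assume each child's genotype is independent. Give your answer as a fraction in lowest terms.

ABO cross AO × BO → 1/4 O, 1/4 A, 1/4 B, 1/4 AB.
So P(type AB) = 1/4 per child.
All 4 independent: (1/4)^4 = 1/256.

1/256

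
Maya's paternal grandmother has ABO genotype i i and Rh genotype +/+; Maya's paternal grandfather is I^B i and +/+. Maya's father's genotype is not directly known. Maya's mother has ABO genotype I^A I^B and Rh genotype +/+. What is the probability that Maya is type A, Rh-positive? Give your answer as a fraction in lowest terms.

3/8

Maya's father's ABO genotype from i i × I^B i: 1/2 I^B i, 1/2 i i.
Crossing each possibility with the mother I^A I^B and summing P(type A): 1/2·1/4 + 1/2·1/2 = 3/8.
Similarly for Rh via the father's Rh distribution: P(Rh+) = 1.
Independent loci: 3/8 × 1 = 3/8.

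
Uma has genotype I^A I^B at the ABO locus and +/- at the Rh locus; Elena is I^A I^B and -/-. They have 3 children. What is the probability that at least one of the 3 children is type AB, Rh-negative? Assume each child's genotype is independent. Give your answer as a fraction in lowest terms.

ABO cross I^A I^B × I^A I^B → 1/4 A, 1/4 B, 1/2 AB.
Rh cross +/- × -/- → 1/2 Rh+, 1/2 Rh-; so P(type AB, Rh-negative) = 1/2 × 1/2 = 1/4 per child.
P(none) = (3/4)^3 = 27/64; P(at least one) = 1 − 27/64 = 37/64.

37/64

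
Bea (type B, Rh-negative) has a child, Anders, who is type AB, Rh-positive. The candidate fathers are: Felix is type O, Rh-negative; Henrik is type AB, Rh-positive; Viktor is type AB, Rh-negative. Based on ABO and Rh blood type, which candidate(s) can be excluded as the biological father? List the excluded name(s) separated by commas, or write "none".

A candidate is excluded only if no genotype consistent with his phenotype could produce a type AB, Rh-positive child with a type B, Rh-negative mother.
Felix (type O, Rh-): no genotype consistent with that phenotype can produce a type-AB Rh+ child with a type-B mother.
Viktor (type AB, Rh-): no genotype consistent with that phenotype can produce a type-AB Rh+ child with a type-B mother.

Felix, Viktor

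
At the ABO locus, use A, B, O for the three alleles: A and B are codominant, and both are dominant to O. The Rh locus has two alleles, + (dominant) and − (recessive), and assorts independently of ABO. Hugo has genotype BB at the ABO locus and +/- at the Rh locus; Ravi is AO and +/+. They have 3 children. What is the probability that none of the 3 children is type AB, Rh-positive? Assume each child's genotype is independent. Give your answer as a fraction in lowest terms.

1/8

ABO cross BB × AO → 1/2 B, 1/2 AB.
Rh cross +/- × +/+ → 1 Rh+; so P(type AB, Rh-positive) = 1/2 × 1 = 1/2 per child.
P(not type AB, Rh-positive) = 1/2 for one child; (1/2)^3 = 1/8.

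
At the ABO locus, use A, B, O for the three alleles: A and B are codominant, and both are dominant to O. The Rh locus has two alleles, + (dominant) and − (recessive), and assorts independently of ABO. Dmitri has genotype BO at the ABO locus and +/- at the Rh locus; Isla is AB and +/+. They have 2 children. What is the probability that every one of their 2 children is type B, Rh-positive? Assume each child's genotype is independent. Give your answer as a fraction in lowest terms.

1/4

ABO cross BO × AB → 1/4 A, 1/2 B, 1/4 AB.
Rh cross +/- × +/+ → 1 Rh+; so P(type B, Rh-positive) = 1/2 × 1 = 1/2 per child.
All 2 independent: (1/2)^2 = 1/4.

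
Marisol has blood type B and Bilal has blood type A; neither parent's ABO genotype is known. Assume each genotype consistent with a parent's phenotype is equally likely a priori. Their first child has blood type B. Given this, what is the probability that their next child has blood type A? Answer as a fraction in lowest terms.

Possible genotypes: Marisol ∈ {I^B I^B, I^B i}; Bilal ∈ {I^A I^A, I^A i}.
Weight each parental genotype pair by prior × P(type-B child):
  I^B I^B × I^A i: posterior weight 2/3; P(next child type A) = 0.
  I^B i × I^A i: posterior weight 1/3; P(next child type A) = 1/4.
Weighted sum = 1/12.

1/12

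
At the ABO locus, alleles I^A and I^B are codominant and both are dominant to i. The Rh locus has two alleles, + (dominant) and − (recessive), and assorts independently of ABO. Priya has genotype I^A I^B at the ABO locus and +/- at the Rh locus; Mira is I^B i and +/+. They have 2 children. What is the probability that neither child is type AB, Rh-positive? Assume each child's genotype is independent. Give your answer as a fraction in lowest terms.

9/16

ABO cross I^A I^B × I^B i → 1/4 A, 1/2 B, 1/4 AB.
Rh cross +/- × +/+ → 1 Rh+; so P(type AB, Rh-positive) = 1/4 × 1 = 1/4 per child.
P(not type AB, Rh-positive) = 3/4 for one child; (3/4)^2 = 9/16.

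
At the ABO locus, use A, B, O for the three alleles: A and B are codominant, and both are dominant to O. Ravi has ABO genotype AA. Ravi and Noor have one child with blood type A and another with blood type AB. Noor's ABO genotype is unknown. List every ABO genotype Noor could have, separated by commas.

For each candidate genotype of Noor, check whether crossing it with AA can produce every observed child phenotype.
  AA → possible child types {A} ✗
  AB → possible child types {A, AB} ✓
  AO → possible child types {A} ✗
  BB → possible child types {AB} ✗
  BO → possible child types {A, AB} ✓
  OO → possible child types {A} ✗

AB, BO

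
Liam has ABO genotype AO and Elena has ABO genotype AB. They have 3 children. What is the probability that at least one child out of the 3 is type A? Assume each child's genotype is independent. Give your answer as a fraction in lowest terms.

7/8

ABO cross AO × AB → 1/2 A, 1/4 B, 1/4 AB.
So P(type A) = 1/2 per child.
P(none) = (1/2)^3 = 1/8; P(at least one) = 1 − 1/8 = 7/8.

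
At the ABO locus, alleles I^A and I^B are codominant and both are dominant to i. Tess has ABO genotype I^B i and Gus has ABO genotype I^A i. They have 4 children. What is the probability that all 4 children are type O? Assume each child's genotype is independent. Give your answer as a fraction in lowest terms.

ABO cross I^B i × I^A i → 1/4 O, 1/4 A, 1/4 B, 1/4 AB.
So P(type O) = 1/4 per child.
All 4 independent: (1/4)^4 = 1/256.

1/256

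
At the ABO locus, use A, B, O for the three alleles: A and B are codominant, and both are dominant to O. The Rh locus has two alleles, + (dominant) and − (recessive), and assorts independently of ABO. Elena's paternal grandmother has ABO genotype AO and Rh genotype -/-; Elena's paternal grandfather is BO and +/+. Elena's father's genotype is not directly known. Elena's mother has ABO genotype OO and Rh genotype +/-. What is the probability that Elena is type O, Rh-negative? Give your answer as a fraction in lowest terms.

1/8

Elena's father's ABO genotype from AO × BO: 1/4 AB, 1/4 AO, 1/4 BO, 1/4 OO.
Crossing each possibility with the mother OO and summing P(type O): 1/4·0 + 1/4·1/2 + 1/4·1/2 + 1/4·1 = 1/2.
Similarly for Rh via the father's Rh distribution: P(Rh-) = 1/4.
Independent loci: 1/2 × 1/4 = 1/8.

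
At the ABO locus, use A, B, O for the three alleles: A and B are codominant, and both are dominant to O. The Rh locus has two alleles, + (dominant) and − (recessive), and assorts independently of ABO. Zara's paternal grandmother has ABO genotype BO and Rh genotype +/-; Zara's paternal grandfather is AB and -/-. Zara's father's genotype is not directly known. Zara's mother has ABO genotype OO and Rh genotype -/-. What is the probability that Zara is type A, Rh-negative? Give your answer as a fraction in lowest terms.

Zara's father's ABO genotype from BO × AB: 1/4 AB, 1/4 AO, 1/4 BB, 1/4 BO.
Crossing each possibility with the mother OO and summing P(type A): 1/4·1/2 + 1/4·1/2 + 1/4·0 + 1/4·0 = 1/4.
Similarly for Rh via the father's Rh distribution: P(Rh-) = 3/4.
Independent loci: 1/4 × 3/4 = 3/16.

3/16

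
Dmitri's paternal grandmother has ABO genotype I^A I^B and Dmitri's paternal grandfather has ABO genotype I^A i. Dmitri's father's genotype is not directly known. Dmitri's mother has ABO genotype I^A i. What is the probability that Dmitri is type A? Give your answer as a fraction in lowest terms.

5/8

Dmitri's father's ABO genotype from I^A I^B × I^A i: 1/4 I^A I^A, 1/4 I^A I^B, 1/4 I^A i, 1/4 I^B i.
Crossing each possibility with the mother I^A i and summing P(type A): 1/4·1 + 1/4·1/2 + 1/4·3/4 + 1/4·1/4 = 5/8.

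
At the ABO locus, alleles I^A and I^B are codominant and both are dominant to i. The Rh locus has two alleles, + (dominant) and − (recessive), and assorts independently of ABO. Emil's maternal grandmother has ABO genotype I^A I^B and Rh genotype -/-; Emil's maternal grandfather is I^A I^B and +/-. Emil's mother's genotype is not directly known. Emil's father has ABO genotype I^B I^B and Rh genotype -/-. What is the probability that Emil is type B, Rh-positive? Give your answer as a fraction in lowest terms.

Emil's mother's ABO genotype from I^A I^B × I^A I^B: 1/4 I^A I^A, 1/2 I^A I^B, 1/4 I^B I^B.
Crossing each possibility with the father I^B I^B and summing P(type B): 1/4·0 + 1/2·1/2 + 1/4·1 = 1/2.
Similarly for Rh via the mother's Rh distribution: P(Rh+) = 1/4.
Independent loci: 1/2 × 1/4 = 1/8.

1/8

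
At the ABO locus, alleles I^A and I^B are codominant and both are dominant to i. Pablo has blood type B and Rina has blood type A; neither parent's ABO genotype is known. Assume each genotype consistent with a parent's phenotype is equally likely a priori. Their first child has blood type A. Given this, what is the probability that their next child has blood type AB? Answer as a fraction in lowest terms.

Possible genotypes: Pablo ∈ {I^B I^B, I^B i}; Rina ∈ {I^A I^A, I^A i}.
Weight each parental genotype pair by prior × P(type-A child):
  I^B i × I^A I^A: posterior weight 2/3; P(next child type AB) = 1/2.
  I^B i × I^A i: posterior weight 1/3; P(next child type AB) = 1/4.
Weighted sum = 5/12.

5/12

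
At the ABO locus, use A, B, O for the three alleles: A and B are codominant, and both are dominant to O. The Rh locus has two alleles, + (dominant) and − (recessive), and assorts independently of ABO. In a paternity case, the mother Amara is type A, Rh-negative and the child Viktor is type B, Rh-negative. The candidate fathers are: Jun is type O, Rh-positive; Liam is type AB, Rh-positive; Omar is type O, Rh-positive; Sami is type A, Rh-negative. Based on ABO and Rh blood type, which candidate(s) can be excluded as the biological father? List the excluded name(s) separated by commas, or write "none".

A candidate is excluded only if no genotype consistent with his phenotype could produce a type B, Rh-negative child with a type A, Rh-negative mother.
Jun (type O, Rh+): no genotype consistent with that phenotype can produce a type-B Rh- child with a type-A mother.
Omar (type O, Rh+): no genotype consistent with that phenotype can produce a type-B Rh- child with a type-A mother.
Sami (type A, Rh-): no genotype consistent with that phenotype can produce a type-B Rh- child with a type-A mother.

Jun, Omar, Sami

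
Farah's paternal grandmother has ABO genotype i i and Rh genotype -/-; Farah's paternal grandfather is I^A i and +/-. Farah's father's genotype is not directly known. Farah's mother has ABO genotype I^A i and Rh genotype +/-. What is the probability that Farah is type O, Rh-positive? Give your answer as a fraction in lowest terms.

15/64

Farah's father's ABO genotype from i i × I^A i: 1/2 I^A i, 1/2 i i.
Crossing each possibility with the mother I^A i and summing P(type O): 1/2·1/4 + 1/2·1/2 = 3/8.
Similarly for Rh via the father's Rh distribution: P(Rh+) = 5/8.
Independent loci: 3/8 × 5/8 = 15/64.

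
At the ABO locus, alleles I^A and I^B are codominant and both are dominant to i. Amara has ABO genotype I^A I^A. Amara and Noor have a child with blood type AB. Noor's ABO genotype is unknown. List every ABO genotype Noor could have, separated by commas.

I^A I^B, I^B I^B, I^B i

For each candidate genotype of Noor, check whether crossing it with I^A I^A can produce every observed child phenotype.
  I^A I^A → possible child types {A} ✗
  I^A I^B → possible child types {A, AB} ✓
  I^A i → possible child types {A} ✗
  I^B I^B → possible child types {AB} ✓
  I^B i → possible child types {A, AB} ✓
  i i → possible child types {A} ✗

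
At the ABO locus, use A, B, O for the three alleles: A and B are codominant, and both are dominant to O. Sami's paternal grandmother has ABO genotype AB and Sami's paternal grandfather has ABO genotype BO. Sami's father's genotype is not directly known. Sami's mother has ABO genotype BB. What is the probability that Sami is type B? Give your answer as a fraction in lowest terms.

3/4

Sami's father's ABO genotype from AB × BO: 1/4 AB, 1/4 AO, 1/4 BB, 1/4 BO.
Crossing each possibility with the mother BB and summing P(type B): 1/4·1/2 + 1/4·1/2 + 1/4·1 + 1/4·1 = 3/4.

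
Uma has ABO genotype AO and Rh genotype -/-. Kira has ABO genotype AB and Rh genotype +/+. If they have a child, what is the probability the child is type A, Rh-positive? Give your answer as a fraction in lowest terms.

ABO cross AO × AB → offspring phenotypes: 1/2 A, 1/4 B, 1/4 AB.
Rh cross -/- × +/+ → 1 Rh+.
Independent loci: P(type A, Rh-positive) = 1/2 × 1 = 1/2.

1/2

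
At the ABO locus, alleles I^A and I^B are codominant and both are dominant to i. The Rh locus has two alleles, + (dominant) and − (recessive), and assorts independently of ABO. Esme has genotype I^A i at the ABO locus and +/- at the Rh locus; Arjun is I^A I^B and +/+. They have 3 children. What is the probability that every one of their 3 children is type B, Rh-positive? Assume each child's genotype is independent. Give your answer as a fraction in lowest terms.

1/64

ABO cross I^A i × I^A I^B → 1/2 A, 1/4 B, 1/4 AB.
Rh cross +/- × +/+ → 1 Rh+; so P(type B, Rh-positive) = 1/4 × 1 = 1/4 per child.
All 3 independent: (1/4)^3 = 1/64.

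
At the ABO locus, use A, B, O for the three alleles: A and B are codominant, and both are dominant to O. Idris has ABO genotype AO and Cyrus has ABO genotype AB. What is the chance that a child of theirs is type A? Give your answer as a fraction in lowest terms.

1/2

ABO cross AO × AB → offspring phenotypes: 1/2 A, 1/4 B, 1/4 AB.
So P(type A) = 1/2.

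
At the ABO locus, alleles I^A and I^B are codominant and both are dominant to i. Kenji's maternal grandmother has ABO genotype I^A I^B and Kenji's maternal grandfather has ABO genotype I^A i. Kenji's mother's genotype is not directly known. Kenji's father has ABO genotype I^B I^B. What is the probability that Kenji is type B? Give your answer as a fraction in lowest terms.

Kenji's mother's ABO genotype from I^A I^B × I^A i: 1/4 I^A I^A, 1/4 I^A I^B, 1/4 I^A i, 1/4 I^B i.
Crossing each possibility with the father I^B I^B and summing P(type B): 1/4·0 + 1/4·1/2 + 1/4·1/2 + 1/4·1 = 1/2.

1/2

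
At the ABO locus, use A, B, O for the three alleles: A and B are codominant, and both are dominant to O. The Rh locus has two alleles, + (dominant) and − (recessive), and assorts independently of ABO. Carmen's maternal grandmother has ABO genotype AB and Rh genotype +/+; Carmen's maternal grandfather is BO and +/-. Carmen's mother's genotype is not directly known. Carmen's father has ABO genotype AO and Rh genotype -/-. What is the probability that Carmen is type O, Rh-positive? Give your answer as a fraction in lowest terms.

Carmen's mother's ABO genotype from AB × BO: 1/4 AB, 1/4 AO, 1/4 BB, 1/4 BO.
Crossing each possibility with the father AO and summing P(type O): 1/4·0 + 1/4·1/4 + 1/4·0 + 1/4·1/4 = 1/8.
Similarly for Rh via the mother's Rh distribution: P(Rh+) = 3/4.
Independent loci: 1/8 × 3/4 = 3/32.

3/32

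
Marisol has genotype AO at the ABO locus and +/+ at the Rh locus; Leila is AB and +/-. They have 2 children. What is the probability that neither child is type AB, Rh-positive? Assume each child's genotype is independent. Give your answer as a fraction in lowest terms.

ABO cross AO × AB → 1/2 A, 1/4 B, 1/4 AB.
Rh cross +/+ × +/- → 1 Rh+; so P(type AB, Rh-positive) = 1/4 × 1 = 1/4 per child.
P(not type AB, Rh-positive) = 3/4 for one child; (3/4)^2 = 9/16.

9/16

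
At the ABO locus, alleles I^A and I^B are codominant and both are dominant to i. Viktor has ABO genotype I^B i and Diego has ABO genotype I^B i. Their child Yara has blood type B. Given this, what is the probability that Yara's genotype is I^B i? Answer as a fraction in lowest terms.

Cross I^B i × I^B i → 1/4 I^B I^B, 1/2 I^B i, 1/4 i i.
Type-B genotypes among offspring: I^B I^B (1/4), I^B i (1/2); total 3/4.
P(I^B i | type B) = (1/2) / (3/4) = 2/3.

2/3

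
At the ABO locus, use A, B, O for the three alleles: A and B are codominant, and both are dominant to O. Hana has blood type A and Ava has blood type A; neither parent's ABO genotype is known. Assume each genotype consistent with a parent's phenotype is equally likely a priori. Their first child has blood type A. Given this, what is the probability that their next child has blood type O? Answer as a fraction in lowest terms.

Possible genotypes: Hana ∈ {AA, AO}; Ava ∈ {AA, AO}.
Weight each parental genotype pair by prior × P(type-A child):
  AA × AA: posterior weight 4/15; P(next child type O) = 0.
  AA × AO: posterior weight 4/15; P(next child type O) = 0.
  AO × AA: posterior weight 4/15; P(next child type O) = 0.
  AO × AO: posterior weight 1/5; P(next child type O) = 1/4.
Weighted sum = 1/20.

1/20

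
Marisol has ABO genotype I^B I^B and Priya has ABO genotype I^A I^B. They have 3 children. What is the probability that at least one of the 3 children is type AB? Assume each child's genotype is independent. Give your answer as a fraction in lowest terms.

ABO cross I^B I^B × I^A I^B → 1/2 B, 1/2 AB.
So P(type AB) = 1/2 per child.
P(none) = (1/2)^3 = 1/8; P(at least one) = 1 − 1/8 = 7/8.

7/8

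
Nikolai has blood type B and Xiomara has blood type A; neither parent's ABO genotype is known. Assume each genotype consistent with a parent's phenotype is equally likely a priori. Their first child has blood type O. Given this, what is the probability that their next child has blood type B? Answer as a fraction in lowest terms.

1/4

Possible genotypes: Nikolai ∈ {I^B I^B, I^B i}; Xiomara ∈ {I^A I^A, I^A i}.
Weight each parental genotype pair by prior × P(type-O child):
  I^B i × I^A i: posterior weight 1; P(next child type B) = 1/4.
Weighted sum = 1/4.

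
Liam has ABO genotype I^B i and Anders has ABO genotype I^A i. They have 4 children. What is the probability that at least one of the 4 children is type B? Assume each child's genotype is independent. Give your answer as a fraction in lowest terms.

175/256

ABO cross I^B i × I^A i → 1/4 O, 1/4 A, 1/4 B, 1/4 AB.
So P(type B) = 1/4 per child.
P(none) = (3/4)^4 = 81/256; P(at least one) = 1 − 81/256 = 175/256.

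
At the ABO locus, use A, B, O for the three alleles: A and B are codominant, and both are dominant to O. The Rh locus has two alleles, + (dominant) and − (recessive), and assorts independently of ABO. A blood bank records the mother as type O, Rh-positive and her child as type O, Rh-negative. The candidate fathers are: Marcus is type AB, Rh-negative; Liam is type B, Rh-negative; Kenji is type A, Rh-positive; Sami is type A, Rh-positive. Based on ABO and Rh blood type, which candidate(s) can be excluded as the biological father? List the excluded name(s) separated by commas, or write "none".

A candidate is excluded only if no genotype consistent with his phenotype could produce a type O, Rh-negative child with a type O, Rh-positive mother.
Marcus (type AB, Rh-): no genotype consistent with that phenotype can produce a type-O Rh- child with a type-O mother.

Marcus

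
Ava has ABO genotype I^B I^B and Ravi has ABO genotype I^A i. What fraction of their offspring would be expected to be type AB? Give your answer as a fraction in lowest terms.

1/2

ABO cross I^B I^B × I^A i → offspring phenotypes: 1/2 B, 1/2 AB.
So P(type AB) = 1/2.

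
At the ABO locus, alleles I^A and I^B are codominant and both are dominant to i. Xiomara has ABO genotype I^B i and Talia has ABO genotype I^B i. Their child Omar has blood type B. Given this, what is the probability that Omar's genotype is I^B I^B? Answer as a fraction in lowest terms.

Cross I^B i × I^B i → 1/4 I^B I^B, 1/2 I^B i, 1/4 i i.
Type-B genotypes among offspring: I^B I^B (1/4), I^B i (1/2); total 3/4.
P(I^B I^B | type B) = (1/4) / (3/4) = 1/3.

1/3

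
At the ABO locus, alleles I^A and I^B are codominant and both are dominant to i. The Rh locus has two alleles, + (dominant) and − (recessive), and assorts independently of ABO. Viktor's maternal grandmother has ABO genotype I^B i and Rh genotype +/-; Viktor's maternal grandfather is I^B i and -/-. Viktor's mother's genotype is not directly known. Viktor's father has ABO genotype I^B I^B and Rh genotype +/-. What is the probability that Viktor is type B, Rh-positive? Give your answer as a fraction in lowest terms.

Viktor's mother's ABO genotype from I^B i × I^B i: 1/4 I^B I^B, 1/2 I^B i, 1/4 i i.
Crossing each possibility with the father I^B I^B and summing P(type B): 1/4·1 + 1/2·1 + 1/4·1 = 1.
Similarly for Rh via the mother's Rh distribution: P(Rh+) = 5/8.
Independent loci: 1 × 5/8 = 5/8.

5/8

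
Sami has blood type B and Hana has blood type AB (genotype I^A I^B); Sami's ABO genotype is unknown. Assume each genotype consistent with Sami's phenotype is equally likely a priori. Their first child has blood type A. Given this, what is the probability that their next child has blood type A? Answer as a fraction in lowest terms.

1/4

Possible genotypes: Sami ∈ {I^B I^B, I^B i}; Hana ∈ {I^A I^B}.
Weight each parental genotype pair by prior × P(type-A child):
  I^B i × I^A I^B: posterior weight 1; P(next child type A) = 1/4.
Weighted sum = 1/4.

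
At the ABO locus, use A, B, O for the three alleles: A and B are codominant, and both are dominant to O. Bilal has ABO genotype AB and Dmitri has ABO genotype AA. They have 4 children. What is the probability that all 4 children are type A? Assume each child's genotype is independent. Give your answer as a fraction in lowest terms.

ABO cross AB × AA → 1/2 A, 1/2 AB.
So P(type A) = 1/2 per child.
All 4 independent: (1/2)^4 = 1/16.

1/16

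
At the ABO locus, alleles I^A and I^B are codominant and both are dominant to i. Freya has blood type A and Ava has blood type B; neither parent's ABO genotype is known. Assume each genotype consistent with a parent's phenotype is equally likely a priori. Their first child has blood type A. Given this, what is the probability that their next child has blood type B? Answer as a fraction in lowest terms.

Possible genotypes: Freya ∈ {I^A I^A, I^A i}; Ava ∈ {I^B I^B, I^B i}.
Weight each parental genotype pair by prior × P(type-A child):
  I^A I^A × I^B i: posterior weight 2/3; P(next child type B) = 0.
  I^A i × I^B i: posterior weight 1/3; P(next child type B) = 1/4.
Weighted sum = 1/12.

1/12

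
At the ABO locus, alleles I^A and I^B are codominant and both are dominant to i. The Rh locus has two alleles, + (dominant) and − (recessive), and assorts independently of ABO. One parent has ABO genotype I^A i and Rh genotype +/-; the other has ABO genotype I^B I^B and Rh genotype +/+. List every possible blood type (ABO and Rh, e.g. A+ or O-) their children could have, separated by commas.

Gametes from I^A i × I^B I^B give offspring ABO genotypes I^A I^B, I^B i, i.e. phenotypes B, AB.
Rh cross +/- × +/+ → phenotypes Rh+.
Combining independently: B+, AB+.

B+, AB+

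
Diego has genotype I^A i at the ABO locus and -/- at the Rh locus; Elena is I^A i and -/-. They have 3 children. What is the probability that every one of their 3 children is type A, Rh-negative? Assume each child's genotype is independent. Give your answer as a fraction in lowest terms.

ABO cross I^A i × I^A i → 1/4 O, 3/4 A.
Rh cross -/- × -/- → 1 Rh-; so P(type A, Rh-negative) = 3/4 × 1 = 3/4 per child.
All 3 independent: (3/4)^3 = 27/64.

27/64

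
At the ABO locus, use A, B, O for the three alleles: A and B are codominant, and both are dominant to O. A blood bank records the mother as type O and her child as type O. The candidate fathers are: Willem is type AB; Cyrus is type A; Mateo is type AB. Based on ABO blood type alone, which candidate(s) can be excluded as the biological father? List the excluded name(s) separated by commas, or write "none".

A candidate is excluded only if no genotype consistent with his phenotype could produce a type O child with a type O mother.
Willem (type AB): no genotype consistent with that phenotype can produce a type-O child with a type-O mother.
Mateo (type AB): no genotype consistent with that phenotype can produce a type-O child with a type-O mother.

Willem, Mateo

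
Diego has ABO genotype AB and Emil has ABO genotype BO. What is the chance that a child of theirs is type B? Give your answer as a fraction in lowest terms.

1/2

ABO cross AB × BO → offspring phenotypes: 1/4 A, 1/2 B, 1/4 AB.
So P(type B) = 1/2.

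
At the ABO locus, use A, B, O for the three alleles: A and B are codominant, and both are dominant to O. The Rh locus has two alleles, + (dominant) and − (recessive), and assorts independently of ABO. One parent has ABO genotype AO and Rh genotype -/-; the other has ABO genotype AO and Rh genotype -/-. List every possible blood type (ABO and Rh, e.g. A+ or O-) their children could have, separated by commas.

O-, A-

Gametes from AO × AO give offspring ABO genotypes AA, AO, OO, i.e. phenotypes O, A.
Rh cross -/- × -/- → phenotypes Rh-.
Combining independently: O-, A-.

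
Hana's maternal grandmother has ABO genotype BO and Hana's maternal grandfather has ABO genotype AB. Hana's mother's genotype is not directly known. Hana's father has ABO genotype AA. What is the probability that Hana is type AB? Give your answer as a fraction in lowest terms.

Hana's mother's ABO genotype from BO × AB: 1/4 AB, 1/4 AO, 1/4 BB, 1/4 BO.
Crossing each possibility with the father AA and summing P(type AB): 1/4·1/2 + 1/4·0 + 1/4·1 + 1/4·1/2 = 1/2.

1/2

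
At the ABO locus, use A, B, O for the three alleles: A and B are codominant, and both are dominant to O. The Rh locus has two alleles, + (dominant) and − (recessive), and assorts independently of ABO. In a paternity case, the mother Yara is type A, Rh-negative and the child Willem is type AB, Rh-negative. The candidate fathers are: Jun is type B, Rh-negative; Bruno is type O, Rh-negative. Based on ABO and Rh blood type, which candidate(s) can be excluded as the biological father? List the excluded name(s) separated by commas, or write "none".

Bruno

A candidate is excluded only if no genotype consistent with his phenotype could produce a type AB, Rh-negative child with a type A, Rh-negative mother.
Bruno (type O, Rh-): no genotype consistent with that phenotype can produce a type-AB Rh- child with a type-A mother.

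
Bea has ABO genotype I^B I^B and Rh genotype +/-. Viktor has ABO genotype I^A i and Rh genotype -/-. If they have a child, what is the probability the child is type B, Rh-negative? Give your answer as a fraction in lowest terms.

1/4

ABO cross I^B I^B × I^A i → offspring phenotypes: 1/2 B, 1/2 AB.
Rh cross +/- × -/- → 1/2 Rh+, 1/2 Rh-.
Independent loci: P(type B, Rh-negative) = 1/2 × 1/2 = 1/4.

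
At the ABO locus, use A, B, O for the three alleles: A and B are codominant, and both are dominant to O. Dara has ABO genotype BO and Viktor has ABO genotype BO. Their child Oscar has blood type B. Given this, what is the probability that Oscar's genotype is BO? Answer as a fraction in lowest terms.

Cross BO × BO → 1/4 BB, 1/2 BO, 1/4 OO.
Type-B genotypes among offspring: BB (1/4), BO (1/2); total 3/4.
P(BO | type B) = (1/2) / (3/4) = 2/3.

2/3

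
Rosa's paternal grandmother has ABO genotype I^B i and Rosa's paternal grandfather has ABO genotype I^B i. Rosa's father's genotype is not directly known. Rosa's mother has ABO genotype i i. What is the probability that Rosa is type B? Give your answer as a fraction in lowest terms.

Rosa's father's ABO genotype from I^B i × I^B i: 1/4 I^B I^B, 1/2 I^B i, 1/4 i i.
Crossing each possibility with the mother i i and summing P(type B): 1/4·1 + 1/2·1/2 + 1/4·0 = 1/2.

1/2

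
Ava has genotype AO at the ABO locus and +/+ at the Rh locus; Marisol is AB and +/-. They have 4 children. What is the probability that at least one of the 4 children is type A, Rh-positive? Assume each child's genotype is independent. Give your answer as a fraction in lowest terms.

ABO cross AO × AB → 1/2 A, 1/4 B, 1/4 AB.
Rh cross +/+ × +/- → 1 Rh+; so P(type A, Rh-positive) = 1/2 × 1 = 1/2 per child.
P(none) = (1/2)^4 = 1/16; P(at least one) = 1 − 1/16 = 15/16.

15/16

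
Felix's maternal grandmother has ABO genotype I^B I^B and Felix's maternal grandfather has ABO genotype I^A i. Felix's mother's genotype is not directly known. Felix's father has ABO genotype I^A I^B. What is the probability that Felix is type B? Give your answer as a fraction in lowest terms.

Felix's mother's ABO genotype from I^B I^B × I^A i: 1/2 I^A I^B, 1/2 I^B i.
Crossing each possibility with the father I^A I^B and summing P(type B): 1/2·1/4 + 1/2·1/2 = 3/8.

3/8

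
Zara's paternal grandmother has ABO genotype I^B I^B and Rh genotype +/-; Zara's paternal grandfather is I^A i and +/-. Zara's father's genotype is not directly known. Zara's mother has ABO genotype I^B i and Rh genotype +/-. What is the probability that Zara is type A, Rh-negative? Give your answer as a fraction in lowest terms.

Zara's father's ABO genotype from I^B I^B × I^A i: 1/2 I^A I^B, 1/2 I^B i.
Crossing each possibility with the mother I^B i and summing P(type A): 1/2·1/4 + 1/2·0 = 1/8.
Similarly for Rh via the father's Rh distribution: P(Rh-) = 1/4.
Independent loci: 1/8 × 1/4 = 1/32.

1/32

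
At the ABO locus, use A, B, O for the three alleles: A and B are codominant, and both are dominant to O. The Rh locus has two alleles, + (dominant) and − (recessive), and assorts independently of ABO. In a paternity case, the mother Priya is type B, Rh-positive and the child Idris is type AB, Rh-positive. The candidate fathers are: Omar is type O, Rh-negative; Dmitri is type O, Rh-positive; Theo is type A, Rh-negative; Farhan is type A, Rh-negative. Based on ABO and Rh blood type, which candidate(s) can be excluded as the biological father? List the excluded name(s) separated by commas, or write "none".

Omar, Dmitri

A candidate is excluded only if no genotype consistent with his phenotype could produce a type AB, Rh-positive child with a type B, Rh-positive mother.
Omar (type O, Rh-): no genotype consistent with that phenotype can produce a type-AB Rh+ child with a type-B mother.
Dmitri (type O, Rh+): no genotype consistent with that phenotype can produce a type-AB Rh+ child with a type-B mother.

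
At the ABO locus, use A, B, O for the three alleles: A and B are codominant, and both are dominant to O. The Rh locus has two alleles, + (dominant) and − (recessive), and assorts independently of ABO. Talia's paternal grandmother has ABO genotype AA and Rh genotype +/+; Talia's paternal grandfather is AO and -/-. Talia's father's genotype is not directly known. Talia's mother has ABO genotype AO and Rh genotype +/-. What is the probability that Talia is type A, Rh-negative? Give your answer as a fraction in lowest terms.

7/32

Talia's father's ABO genotype from AA × AO: 1/2 AA, 1/2 AO.
Crossing each possibility with the mother AO and summing P(type A): 1/2·1 + 1/2·3/4 = 7/8.
Similarly for Rh via the father's Rh distribution: P(Rh-) = 1/4.
Independent loci: 7/8 × 1/4 = 7/32.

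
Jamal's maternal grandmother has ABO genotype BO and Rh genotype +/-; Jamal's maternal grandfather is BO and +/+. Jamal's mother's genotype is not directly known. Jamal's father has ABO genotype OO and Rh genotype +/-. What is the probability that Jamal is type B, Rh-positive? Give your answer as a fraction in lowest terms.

Jamal's mother's ABO genotype from BO × BO: 1/4 BB, 1/2 BO, 1/4 OO.
Crossing each possibility with the father OO and summing P(type B): 1/4·1 + 1/2·1/2 + 1/4·0 = 1/2.
Similarly for Rh via the mother's Rh distribution: P(Rh+) = 7/8.
Independent loci: 1/2 × 7/8 = 7/16.

7/16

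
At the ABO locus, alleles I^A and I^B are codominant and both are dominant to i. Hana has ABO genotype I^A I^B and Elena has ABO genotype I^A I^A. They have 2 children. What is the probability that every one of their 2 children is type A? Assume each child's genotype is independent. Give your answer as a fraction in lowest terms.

1/4

ABO cross I^A I^B × I^A I^A → 1/2 A, 1/2 AB.
So P(type A) = 1/2 per child.
All 2 independent: (1/2)^2 = 1/4.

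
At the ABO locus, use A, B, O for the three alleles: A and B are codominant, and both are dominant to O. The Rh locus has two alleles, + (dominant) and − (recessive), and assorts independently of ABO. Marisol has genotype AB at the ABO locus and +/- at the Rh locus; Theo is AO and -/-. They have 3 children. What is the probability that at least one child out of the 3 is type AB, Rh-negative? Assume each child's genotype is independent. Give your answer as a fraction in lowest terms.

ABO cross AB × AO → 1/2 A, 1/4 B, 1/4 AB.
Rh cross +/- × -/- → 1/2 Rh+, 1/2 Rh-; so P(type AB, Rh-negative) = 1/4 × 1/2 = 1/8 per child.
P(none) = (7/8)^3 = 343/512; P(at least one) = 1 − 343/512 = 169/512.

169/512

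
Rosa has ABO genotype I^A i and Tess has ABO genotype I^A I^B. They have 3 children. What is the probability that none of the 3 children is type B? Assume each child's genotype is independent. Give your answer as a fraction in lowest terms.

ABO cross I^A i × I^A I^B → 1/2 A, 1/4 B, 1/4 AB.
So P(type B) = 1/4 per child.
P(not type B) = 3/4 for one child; (3/4)^3 = 27/64.

27/64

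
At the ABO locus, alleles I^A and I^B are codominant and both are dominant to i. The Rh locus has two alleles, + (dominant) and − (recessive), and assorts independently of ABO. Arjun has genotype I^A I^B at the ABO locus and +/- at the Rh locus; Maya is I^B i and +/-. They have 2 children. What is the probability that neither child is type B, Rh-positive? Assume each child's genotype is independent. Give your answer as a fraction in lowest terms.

25/64

ABO cross I^A I^B × I^B i → 1/4 A, 1/2 B, 1/4 AB.
Rh cross +/- × +/- → 3/4 Rh+, 1/4 Rh-; so P(type B, Rh-positive) = 1/2 × 3/4 = 3/8 per child.
P(not type B, Rh-positive) = 5/8 for one child; (5/8)^2 = 25/64.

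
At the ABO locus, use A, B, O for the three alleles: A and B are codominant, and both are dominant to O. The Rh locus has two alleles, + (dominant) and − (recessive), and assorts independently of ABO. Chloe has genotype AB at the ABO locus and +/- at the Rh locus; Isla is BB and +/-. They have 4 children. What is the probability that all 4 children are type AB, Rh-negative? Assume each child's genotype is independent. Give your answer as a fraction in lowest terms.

ABO cross AB × BB → 1/2 B, 1/2 AB.
Rh cross +/- × +/- → 3/4 Rh+, 1/4 Rh-; so P(type AB, Rh-negative) = 1/2 × 1/4 = 1/8 per child.
All 4 independent: (1/8)^4 = 1/4096.

1/4096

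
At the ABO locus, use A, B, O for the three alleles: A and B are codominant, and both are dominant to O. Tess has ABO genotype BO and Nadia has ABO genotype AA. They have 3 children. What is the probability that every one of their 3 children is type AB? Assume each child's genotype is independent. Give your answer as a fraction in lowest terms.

ABO cross BO × AA → 1/2 A, 1/2 AB.
So P(type AB) = 1/2 per child.
All 3 independent: (1/2)^3 = 1/8.

1/8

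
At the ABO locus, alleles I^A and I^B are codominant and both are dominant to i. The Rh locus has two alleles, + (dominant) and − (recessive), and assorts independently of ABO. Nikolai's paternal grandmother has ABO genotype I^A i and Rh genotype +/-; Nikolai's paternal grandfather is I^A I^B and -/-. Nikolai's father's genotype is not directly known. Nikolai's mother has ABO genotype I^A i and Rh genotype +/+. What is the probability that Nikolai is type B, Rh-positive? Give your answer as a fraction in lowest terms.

Nikolai's father's ABO genotype from I^A i × I^A I^B: 1/4 I^A I^A, 1/4 I^A I^B, 1/4 I^A i, 1/4 I^B i.
Crossing each possibility with the mother I^A i and summing P(type B): 1/4·0 + 1/4·1/4 + 1/4·0 + 1/4·1/4 = 1/8.
Similarly for Rh via the father's Rh distribution: P(Rh+) = 1.
Independent loci: 1/8 × 1 = 1/8.

1/8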